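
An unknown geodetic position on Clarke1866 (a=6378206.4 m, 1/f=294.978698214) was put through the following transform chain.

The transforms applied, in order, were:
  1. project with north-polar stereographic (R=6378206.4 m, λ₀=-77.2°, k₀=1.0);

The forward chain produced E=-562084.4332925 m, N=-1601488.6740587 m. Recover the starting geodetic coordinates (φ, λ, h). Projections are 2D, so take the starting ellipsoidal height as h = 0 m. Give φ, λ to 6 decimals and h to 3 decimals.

φ=74.842410°, λ=-96.539860°, h=0.000 m

start: E=-562084.4333, N=-1601488.6741 m
→ stereo⁻¹: φ=74.84241000°, λ=-96.53986000°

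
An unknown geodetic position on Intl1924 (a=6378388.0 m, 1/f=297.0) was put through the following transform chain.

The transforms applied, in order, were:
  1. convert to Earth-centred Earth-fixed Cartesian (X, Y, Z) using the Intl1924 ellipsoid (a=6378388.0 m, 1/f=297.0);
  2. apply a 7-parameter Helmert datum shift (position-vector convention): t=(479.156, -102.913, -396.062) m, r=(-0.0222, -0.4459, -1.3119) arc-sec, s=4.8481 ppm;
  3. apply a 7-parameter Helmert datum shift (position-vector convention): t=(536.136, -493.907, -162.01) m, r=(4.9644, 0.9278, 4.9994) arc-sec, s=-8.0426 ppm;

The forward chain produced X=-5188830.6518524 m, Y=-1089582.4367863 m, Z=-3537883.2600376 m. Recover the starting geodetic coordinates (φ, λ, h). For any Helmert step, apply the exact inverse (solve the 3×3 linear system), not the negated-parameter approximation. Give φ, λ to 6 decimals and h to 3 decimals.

φ=-33.884051°, λ=-168.149657°, h=2675.525 m

start: X=-5188830.6519, Y=-1089582.4368, Z=-3537883.2600 m
→ Helmert⁻¹: X=-5189419.0074, Y=-1089056.6558, Z=-3537746.8338
→ Helmert⁻¹: X=-5189873.7230, Y=-1088981.0918, Z=-3537322.5202
→ geod (Bowring, a=6378388.000): φ=-33.88405100°, λ=-168.14965700°, h=2675.5250 m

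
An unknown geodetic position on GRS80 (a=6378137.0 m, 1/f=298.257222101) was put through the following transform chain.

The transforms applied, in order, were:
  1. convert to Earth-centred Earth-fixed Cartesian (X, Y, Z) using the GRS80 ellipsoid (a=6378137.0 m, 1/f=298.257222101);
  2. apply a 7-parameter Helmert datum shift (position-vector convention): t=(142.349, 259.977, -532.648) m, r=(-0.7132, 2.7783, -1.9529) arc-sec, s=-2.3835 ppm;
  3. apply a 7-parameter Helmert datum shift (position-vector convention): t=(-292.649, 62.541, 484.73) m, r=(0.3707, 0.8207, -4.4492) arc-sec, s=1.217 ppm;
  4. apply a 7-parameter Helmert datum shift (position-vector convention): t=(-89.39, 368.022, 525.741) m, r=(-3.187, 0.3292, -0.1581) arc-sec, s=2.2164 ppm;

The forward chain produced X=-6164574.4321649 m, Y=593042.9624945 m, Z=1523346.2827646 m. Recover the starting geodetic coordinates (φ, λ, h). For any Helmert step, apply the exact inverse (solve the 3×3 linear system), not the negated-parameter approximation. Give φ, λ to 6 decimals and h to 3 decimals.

start: X=-6164574.4322, Y=593042.9625, Z=1523346.2828 m
→ Helmert⁻¹: X=-6164474.2639, Y=592645.3728, Z=1522816.4850
→ Helmert⁻¹: X=-6164192.9495, Y=592451.8829, Z=1522304.3111
→ Helmert⁻¹: X=-6164376.1084, Y=592129.6883, Z=1522759.6046
→ geod (Bowring, a=6378137.000): φ=13.90410700°, λ=174.51319000°, h=309.0450 m

φ=13.904107°, λ=174.513190°, h=309.045 m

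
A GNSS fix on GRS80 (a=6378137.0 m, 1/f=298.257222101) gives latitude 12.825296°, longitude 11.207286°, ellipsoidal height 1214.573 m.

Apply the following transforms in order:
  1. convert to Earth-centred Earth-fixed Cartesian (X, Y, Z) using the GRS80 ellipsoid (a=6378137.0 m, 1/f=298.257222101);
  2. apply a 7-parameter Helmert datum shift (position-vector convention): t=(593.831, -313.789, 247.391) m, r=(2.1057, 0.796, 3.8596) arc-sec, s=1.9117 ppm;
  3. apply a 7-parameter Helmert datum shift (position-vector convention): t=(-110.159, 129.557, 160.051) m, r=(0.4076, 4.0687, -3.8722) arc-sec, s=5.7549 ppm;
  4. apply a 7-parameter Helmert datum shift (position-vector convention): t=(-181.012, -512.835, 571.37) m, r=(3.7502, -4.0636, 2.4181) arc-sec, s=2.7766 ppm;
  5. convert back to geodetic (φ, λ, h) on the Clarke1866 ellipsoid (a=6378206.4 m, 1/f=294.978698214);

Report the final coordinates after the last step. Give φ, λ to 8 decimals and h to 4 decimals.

start: φ=12.825296°, λ=11.207286°, h=1214.573 m
→ ECEF (a=6378137.000, f=1/298.257222101): X=6102586.0241, Y=1209151.0508, Z=1406836.1215
→ Helmert 7p (PV): X=6103174.3251, Y=1208939.4023, Z=1407074.9952
→ Helmert 7p (PV): X=6103149.7403, Y=1208958.5609, Z=1407125.1433
→ Helmert 7p (PV): X=6102943.7796, Y=1208495.0481, Z=1407842.6388
→ geod (Bowring, a=6378206.400): φ=12.83464504°, λ=11.20071946°, h=1598.2673 m

φ=12.83464504°, λ=11.20071946°, h=1598.2673 m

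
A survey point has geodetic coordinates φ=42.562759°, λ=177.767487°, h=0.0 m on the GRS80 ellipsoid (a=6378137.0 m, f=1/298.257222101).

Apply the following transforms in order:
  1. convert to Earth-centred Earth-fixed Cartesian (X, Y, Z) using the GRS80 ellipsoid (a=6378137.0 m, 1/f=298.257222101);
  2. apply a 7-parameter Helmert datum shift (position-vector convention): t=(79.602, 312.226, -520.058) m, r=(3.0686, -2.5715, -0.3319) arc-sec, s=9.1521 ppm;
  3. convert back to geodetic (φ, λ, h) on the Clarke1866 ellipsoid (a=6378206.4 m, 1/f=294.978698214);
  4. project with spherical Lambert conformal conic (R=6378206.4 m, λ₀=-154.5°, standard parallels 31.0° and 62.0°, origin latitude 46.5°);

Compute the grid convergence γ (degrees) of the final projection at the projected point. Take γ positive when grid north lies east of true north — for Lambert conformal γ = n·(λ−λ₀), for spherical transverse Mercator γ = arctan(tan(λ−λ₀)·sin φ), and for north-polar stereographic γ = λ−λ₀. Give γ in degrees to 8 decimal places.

-20.37721007

start: φ=42.562759°, λ=177.767487°, h=0.000 m
→ ECEF (a=6378137.000, f=1/298.257222101): X=-4701372.5839, Y=183280.3482, Z=4291852.0758
→ Helmert 7p (PV): X=-4701389.2213, Y=183537.9662, Z=4291315.4115
→ geod (Bowring, a=6378206.400): φ=42.56117158°, λ=177.76436008°, h=-304.1050 m
→ into lcc (λ₀=-154.5°): φ=42.56117158°, λ−λ₀=-27.73563992°
convergence γ = -20.37721007°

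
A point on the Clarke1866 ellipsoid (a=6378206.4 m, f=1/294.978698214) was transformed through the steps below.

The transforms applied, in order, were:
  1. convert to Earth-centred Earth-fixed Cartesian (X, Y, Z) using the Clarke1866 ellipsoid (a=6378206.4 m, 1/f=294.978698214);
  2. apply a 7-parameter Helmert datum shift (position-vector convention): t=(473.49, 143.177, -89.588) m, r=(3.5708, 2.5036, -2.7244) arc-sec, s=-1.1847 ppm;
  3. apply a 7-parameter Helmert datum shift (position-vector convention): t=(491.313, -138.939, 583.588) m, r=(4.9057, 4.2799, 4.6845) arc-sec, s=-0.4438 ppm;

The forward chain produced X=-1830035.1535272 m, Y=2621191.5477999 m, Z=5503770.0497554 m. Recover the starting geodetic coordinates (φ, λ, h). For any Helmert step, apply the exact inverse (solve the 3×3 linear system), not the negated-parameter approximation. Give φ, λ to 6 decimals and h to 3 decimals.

φ=60.009335°, λ=124.935571°, h=2675.737 m

start: X=-1830035.1535, Y=2621191.5478, Z=5503770.0498 m
→ Helmert⁻¹: X=-1830581.9282, Y=2621504.1074, Z=5503088.5718
→ Helmert⁻¹: X=-1831159.0078, Y=2621435.1180, Z=5503117.0716
→ geod (Bowring, a=6378206.400): φ=60.00933500°, λ=124.93557100°, h=2675.7370 m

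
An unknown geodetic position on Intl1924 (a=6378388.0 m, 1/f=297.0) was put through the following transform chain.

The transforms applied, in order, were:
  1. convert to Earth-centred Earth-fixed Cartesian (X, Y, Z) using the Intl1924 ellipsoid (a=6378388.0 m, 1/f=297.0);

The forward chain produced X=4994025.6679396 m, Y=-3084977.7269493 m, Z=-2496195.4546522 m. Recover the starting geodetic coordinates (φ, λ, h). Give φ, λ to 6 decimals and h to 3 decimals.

φ=-23.176723°, λ=-31.705021°, h=3658.676 m

start: X=4994025.6679, Y=-3084977.7269, Z=-2496195.4547 m
→ geod (Bowring, a=6378388.000): φ=-23.17672300°, λ=-31.70502100°, h=3658.6760 m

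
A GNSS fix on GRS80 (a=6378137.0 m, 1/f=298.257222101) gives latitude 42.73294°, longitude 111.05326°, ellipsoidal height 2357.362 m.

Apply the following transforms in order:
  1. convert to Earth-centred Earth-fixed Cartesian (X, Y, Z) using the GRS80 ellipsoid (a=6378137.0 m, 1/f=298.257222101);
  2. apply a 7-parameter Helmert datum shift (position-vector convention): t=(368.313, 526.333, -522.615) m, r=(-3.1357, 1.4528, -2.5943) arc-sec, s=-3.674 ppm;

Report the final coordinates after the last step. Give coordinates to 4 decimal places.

start: φ=42.732940°, λ=111.053260°, h=2357.362 m
→ ECEF (a=6378137.000, f=1/298.257222101): X=-1686204.4015, Y=4380537.3343, Z=4307356.7418
→ Helmert 7p (PV): X=-1685744.4591, Y=4381134.2629, Z=4306763.5841

X=-1685744.4591 m, Y=4381134.2629 m, Z=4306763.5841 m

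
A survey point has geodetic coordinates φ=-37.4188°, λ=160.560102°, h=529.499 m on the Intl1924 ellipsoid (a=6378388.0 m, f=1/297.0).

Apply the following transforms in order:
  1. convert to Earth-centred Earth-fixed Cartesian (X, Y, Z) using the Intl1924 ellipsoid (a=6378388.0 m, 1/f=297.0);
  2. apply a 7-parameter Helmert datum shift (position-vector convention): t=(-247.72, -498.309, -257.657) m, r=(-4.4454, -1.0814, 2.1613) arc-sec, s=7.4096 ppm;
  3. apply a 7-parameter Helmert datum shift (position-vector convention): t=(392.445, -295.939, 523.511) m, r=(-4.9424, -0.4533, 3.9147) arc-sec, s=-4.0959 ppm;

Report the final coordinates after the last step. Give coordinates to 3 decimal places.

start: φ=-37.418800°, λ=160.560102°, h=529.499 m
→ ECEF (a=6378388.000, f=1/297.0): X=-4783353.2208, Y=1688229.4672, Z=-3854794.2718
→ Helmert 7p (PV): X=-4783633.8635, Y=1687610.4668, Z=-3855141.9544
→ Helmert 7p (PV): X=-4783245.3820, Y=1687124.4530, Z=-3854653.6032

X=-4783245.382 m, Y=1687124.453 m, Z=-3854653.603 m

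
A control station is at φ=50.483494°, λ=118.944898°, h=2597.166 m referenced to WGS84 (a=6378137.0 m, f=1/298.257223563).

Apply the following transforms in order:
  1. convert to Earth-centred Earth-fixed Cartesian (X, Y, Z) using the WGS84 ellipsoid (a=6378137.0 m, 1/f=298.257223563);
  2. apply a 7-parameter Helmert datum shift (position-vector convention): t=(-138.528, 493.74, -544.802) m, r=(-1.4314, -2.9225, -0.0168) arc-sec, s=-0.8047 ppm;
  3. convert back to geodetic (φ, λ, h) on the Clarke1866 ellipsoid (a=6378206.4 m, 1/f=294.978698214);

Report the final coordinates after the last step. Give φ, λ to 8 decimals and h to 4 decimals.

φ=50.47827944°, λ=118.94385914°, h=2561.0909 m

start: φ=50.483494°, λ=118.944898°, h=2597.166 m
→ ECEF (a=6378137.000, f=1/298.257223563): X=-1968866.5237, Y=3559999.2193, Z=4899188.0138
→ Helmert 7p (PV): X=-1969072.5924, Y=3560524.2535, Z=4898586.6682
→ geod (Bowring, a=6378206.400): φ=50.47827944°, λ=118.94385914°, h=2561.0909 m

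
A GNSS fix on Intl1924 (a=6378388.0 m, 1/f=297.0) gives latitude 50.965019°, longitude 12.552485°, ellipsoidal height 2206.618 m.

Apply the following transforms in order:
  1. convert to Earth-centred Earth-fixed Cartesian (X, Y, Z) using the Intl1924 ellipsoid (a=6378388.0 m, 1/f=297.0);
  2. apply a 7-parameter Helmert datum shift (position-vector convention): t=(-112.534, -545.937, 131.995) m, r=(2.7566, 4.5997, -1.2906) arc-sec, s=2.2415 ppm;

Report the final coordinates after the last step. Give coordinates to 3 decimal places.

X=3930401.224 m, Y=874489.974 m, Z=4932971.636 m

start: φ=50.965019°, λ=12.552485°, h=2206.618 m
→ ECEF (a=6378388.000, f=1/297.0): X=3930389.4686, Y=875124.4674, Z=4932904.5365
→ Helmert 7p (PV): X=3930401.2241, Y=874489.9741, Z=4932971.6363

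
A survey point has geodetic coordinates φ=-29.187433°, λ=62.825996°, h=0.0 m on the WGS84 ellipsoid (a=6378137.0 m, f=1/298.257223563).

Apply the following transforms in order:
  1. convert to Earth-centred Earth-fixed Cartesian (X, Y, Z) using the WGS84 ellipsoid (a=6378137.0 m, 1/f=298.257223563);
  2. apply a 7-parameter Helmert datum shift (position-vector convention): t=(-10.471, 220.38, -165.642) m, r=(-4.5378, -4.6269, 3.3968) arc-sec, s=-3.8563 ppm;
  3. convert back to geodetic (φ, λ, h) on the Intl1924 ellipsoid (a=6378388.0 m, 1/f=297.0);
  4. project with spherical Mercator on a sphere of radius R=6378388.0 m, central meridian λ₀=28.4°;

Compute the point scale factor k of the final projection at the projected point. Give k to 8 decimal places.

start: φ=-29.187433°, λ=62.825996°, h=0.000 m
→ ECEF (a=6378137.000, f=1/298.257223563): X=2545037.3369, Y=4957638.5771, Z=-3092054.5426
→ Helmert 7p (PV): X=2545004.7689, Y=4957813.7263, Z=-3092260.2381
→ geod (Bowring, a=6378388.000): φ=-29.18913369°, λ=62.82711627°, h=-5.9639 m
→ into merc (λ₀=28.4°): φ=-29.18913369°, λ−λ₀=34.42711627°
scale k = 1.14545623

1.14545623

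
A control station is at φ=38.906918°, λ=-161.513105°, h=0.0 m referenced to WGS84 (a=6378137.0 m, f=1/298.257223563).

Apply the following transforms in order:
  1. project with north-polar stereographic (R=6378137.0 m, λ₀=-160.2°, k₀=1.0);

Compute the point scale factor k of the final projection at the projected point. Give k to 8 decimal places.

start: φ=38.906918°, λ=-161.513105°, h=0.000 m
→ into stereo (λ₀=-160.2°): φ=38.90691800°, λ−λ₀=-1.31310500°
scale k = 1.22845820

1.22845820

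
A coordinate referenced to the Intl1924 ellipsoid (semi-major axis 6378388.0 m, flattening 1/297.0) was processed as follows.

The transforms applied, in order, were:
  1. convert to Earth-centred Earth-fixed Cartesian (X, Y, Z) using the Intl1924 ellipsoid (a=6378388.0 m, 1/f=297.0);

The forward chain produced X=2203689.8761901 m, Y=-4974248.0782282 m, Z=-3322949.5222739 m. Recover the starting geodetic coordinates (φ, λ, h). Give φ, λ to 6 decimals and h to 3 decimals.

φ=-31.587721°, λ=-66.105714°, h=2528.144 m

start: X=2203689.8762, Y=-4974248.0782, Z=-3322949.5223 m
→ geod (Bowring, a=6378388.000): φ=-31.58772100°, λ=-66.10571400°, h=2528.1440 m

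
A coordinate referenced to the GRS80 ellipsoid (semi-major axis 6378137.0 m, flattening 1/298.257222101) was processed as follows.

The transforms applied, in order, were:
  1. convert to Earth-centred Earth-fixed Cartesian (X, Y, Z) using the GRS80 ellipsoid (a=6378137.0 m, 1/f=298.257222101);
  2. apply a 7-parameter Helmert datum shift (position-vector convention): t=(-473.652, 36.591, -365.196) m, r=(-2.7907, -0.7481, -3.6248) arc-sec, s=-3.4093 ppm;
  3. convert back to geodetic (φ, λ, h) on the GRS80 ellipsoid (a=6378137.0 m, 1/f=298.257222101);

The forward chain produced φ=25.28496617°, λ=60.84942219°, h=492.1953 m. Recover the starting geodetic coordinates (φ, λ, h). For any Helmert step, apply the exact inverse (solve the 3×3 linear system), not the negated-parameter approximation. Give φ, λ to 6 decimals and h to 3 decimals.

start: φ=25.284966°, λ=60.849422°, h=492.195 m
→ ECEF (a=6378137.000, f=1/298.257222101): X=2811114.6849, Y=5040101.2107, Z=2707860.9325
→ Helmert⁻¹: X=2811519.1729, Y=5040094.5688, Z=2708293.3555
→ geod (Bowring, a=6378137.000): φ=25.28775800°, λ=60.84588300°, h=849.8170 m

φ=25.287758°, λ=60.845883°, h=849.817 m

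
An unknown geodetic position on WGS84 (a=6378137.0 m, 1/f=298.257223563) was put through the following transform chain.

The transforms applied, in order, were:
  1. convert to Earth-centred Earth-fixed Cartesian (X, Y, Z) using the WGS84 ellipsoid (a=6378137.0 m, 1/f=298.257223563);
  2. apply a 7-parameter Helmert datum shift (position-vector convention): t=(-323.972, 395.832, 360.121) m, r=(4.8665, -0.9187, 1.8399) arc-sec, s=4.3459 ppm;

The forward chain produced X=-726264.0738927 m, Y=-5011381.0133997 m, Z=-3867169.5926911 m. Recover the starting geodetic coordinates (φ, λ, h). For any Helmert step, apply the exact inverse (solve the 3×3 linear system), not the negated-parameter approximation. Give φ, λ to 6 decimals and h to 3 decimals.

φ=-37.554008°, λ=-98.242349°, h=1761.281 m

start: X=-726264.0739, Y=-5011381.0134, Z=-3867169.5927 m
→ Helmert⁻¹: X=-725998.8784, Y=-5011839.8340, Z=-3867391.4256
→ geod (Bowring, a=6378137.000): φ=-37.55400800°, λ=-98.24234900°, h=1761.2810 m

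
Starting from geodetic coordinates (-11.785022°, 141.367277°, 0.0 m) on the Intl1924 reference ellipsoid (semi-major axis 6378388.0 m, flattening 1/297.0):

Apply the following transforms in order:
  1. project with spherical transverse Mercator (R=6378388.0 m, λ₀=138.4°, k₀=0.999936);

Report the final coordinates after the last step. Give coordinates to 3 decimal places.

start: φ=-11.785022°, λ=141.367277°, h=0.000 m
→ tm (R=6378388.0, λ₀=138.4°): E=323477.5625, N=-1313582.1932

E=323477.562 m, N=-1313582.193 m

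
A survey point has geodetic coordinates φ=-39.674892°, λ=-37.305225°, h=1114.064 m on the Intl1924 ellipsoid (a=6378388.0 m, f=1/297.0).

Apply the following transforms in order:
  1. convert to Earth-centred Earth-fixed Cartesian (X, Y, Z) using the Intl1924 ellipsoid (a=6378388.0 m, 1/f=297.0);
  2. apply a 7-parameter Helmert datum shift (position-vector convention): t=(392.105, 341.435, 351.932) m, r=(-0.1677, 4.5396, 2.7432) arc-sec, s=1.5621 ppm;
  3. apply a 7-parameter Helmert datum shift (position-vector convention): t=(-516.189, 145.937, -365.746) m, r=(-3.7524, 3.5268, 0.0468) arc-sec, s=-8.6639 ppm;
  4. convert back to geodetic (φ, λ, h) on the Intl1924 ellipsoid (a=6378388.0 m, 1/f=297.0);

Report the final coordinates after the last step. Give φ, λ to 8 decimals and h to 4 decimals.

φ=-39.67837862°, λ=-37.30264110°, h=774.7662 m

start: φ=-39.674892°, λ=-37.305225°, h=1114.064 m
→ ECEF (a=6378388.000, f=1/297.0): X=3911000.7517, Y=-2979947.8375, Z=-4051046.5085
→ Helmert 7p (PV): X=3911349.4397, Y=-2979562.3371, Z=-4050784.5576
→ Helmert 7p (PV): X=3910730.7778, Y=-2979463.3898, Z=-4051127.8811
→ geod (Bowring, a=6378388.000): φ=-39.67837862°, λ=-37.30264110°, h=774.7662 m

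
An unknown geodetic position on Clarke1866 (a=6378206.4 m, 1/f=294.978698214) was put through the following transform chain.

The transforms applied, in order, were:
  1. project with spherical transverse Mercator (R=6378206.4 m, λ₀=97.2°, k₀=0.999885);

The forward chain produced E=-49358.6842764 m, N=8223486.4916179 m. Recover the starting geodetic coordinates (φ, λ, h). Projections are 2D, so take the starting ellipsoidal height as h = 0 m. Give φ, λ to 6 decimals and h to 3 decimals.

start: E=-49358.6843, N=8223486.4916 m
→ tm⁻¹: φ=73.87459200°, λ=95.60321800°

φ=73.874592°, λ=95.603218°, h=0.000 m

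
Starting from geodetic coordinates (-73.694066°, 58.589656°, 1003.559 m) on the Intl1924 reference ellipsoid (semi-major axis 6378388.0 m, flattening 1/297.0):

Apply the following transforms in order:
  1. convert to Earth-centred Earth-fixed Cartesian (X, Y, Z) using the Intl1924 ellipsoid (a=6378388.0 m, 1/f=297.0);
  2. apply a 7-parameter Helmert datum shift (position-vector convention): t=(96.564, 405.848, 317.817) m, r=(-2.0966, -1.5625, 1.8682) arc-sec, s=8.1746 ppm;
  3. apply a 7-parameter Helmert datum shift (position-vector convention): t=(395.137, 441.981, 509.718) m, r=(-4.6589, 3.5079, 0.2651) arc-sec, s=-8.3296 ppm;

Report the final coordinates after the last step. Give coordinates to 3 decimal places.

start: φ=-73.694066°, λ=58.589656°, h=1003.559 m
→ ECEF (a=6378388.000, f=1/297.0): X=936368.5665, Y=1533395.3910, Z=-6100549.1570
→ Helmert 7p (PV): X=936505.1098, Y=1533760.2447, Z=-6100289.7028
→ Helmert 7p (PV): X=936786.7294, Y=1534052.8677, Z=-6099779.7414

X=936786.729 m, Y=1534052.868 m, Z=-6099779.741 m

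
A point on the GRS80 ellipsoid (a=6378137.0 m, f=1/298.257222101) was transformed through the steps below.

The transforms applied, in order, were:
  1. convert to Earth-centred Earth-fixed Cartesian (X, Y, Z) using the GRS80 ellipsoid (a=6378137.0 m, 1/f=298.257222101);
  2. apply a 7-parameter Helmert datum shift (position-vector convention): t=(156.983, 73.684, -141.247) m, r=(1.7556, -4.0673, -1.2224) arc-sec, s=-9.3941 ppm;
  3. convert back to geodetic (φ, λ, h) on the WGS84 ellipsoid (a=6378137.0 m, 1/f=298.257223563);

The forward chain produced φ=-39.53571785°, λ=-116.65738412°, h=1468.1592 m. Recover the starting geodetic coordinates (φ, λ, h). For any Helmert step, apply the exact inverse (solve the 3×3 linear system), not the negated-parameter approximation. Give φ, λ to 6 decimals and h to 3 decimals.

start: φ=-39.535718°, λ=-116.657384°, h=1468.159 m
→ ECEF (a=6378137.000, f=1/298.257223563): X=-2210437.1182, Y=-4403120.6916, Z=-4039297.2486
→ Helmert⁻¹: X=-2210668.4191, Y=-4403283.2198, Z=-4039112.8763
→ geod (Bowring, a=6378137.000): φ=-39.53301000°, λ=-116.65894000°, h=1542.8600 m

φ=-39.533010°, λ=-116.658940°, h=1542.860 m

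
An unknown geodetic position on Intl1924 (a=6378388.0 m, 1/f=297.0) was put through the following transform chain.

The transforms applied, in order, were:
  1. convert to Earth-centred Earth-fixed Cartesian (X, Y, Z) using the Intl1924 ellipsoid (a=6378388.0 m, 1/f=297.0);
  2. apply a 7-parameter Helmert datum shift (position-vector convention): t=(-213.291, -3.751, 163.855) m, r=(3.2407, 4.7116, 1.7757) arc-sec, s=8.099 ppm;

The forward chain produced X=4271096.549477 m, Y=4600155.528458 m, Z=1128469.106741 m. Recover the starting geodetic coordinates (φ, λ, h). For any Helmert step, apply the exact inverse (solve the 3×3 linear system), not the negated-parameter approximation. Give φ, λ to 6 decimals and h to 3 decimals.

start: X=4271096.5495, Y=4600155.5285, Z=1128469.1067 m
→ Helmert⁻¹: X=4271289.0753, Y=4600102.9797, Z=1128321.4067
→ geod (Bowring, a=6378388.000): φ=10.25735200°, λ=47.12266900°, h=215.5550 m

φ=10.257352°, λ=47.122669°, h=215.555 m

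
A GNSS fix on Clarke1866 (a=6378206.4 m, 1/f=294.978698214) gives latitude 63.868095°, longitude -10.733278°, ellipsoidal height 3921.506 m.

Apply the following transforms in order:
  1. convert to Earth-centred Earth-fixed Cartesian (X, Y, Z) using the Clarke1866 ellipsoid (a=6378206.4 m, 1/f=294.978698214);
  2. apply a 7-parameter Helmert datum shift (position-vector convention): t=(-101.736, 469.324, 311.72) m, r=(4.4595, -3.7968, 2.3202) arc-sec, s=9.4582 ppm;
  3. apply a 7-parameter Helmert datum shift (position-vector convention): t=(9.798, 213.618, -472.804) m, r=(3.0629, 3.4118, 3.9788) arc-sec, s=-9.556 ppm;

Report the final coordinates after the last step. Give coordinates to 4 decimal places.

X=2769234.1911 m, Y=-524375.2662 m, Z=5706406.0597 m

start: φ=63.868095°, λ=-10.733278°, h=3921.506 m
→ ECEF (a=6378206.400, f=1/294.978698214): X=2769321.0215, Y=-524934.6998, Z=5706581.6715
→ Helmert 7p (PV): X=2769146.3388, Y=-524562.5683, Z=5706986.9926
→ Helmert 7p (PV): X=2769234.1911, Y=-524375.2662, Z=5706406.0597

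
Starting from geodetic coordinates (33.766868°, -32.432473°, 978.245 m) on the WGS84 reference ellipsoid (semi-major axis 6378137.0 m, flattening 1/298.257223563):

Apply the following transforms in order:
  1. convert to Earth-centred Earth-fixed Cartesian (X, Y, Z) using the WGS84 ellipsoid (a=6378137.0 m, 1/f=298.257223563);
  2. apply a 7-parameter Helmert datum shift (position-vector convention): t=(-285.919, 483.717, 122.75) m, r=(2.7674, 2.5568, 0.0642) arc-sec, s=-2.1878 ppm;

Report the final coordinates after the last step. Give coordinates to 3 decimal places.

start: φ=33.766868°, λ=-32.432473°, h=978.245 m
→ ECEF (a=6378137.000, f=1/298.257223563): X=4480491.9209, Y=-2846969.9935, Z=3525522.7892
→ Helmert 7p (PV): X=4480240.7869, Y=-2846525.9542, Z=3525544.0903

X=4480240.787 m, Y=-2846525.954 m, Z=3525544.090 m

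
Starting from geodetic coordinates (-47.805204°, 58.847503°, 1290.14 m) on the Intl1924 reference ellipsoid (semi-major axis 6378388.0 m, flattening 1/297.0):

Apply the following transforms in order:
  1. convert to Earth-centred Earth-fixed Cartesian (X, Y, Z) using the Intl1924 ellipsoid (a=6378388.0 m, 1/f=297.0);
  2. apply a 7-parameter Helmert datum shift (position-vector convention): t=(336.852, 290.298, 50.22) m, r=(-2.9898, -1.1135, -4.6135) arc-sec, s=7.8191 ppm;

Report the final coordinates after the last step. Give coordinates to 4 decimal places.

X=2221232.9556 m, Y=3674000.7997 m, Z=-4703427.6614 m

start: φ=-47.805204°, λ=58.847503°, h=1290.140 m
→ ECEF (a=6378388.000, f=1/297.0): X=2220771.1761, Y=3673799.6241, Z=-4703399.8418
→ Helmert 7p (PV): X=2221232.9556, Y=3674000.7997, Z=-4703427.6614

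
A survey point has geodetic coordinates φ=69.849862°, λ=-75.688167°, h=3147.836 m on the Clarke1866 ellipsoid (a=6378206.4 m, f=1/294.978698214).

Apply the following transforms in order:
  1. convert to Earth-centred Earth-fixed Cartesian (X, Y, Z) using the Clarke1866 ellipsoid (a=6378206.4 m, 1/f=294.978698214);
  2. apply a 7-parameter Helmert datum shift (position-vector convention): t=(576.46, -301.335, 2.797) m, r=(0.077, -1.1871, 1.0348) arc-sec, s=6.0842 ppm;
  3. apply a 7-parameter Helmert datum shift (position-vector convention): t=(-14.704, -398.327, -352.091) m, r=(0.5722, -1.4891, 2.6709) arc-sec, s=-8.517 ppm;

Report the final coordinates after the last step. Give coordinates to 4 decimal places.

start: φ=69.849862°, λ=-75.688167°, h=3147.836 m
→ ECEF (a=6378206.400, f=1/294.978698214): X=545034.6534, Y=-2136412.5841, Z=5968061.1108
→ Helmert 7p (PV): X=545590.7999, Y=-2136726.4110, Z=5968102.5579
→ Helmert 7p (PV): X=545556.0316, Y=-2137116.0308, Z=5967697.6479

X=545556.0316 m, Y=-2137116.0308 m, Z=5967697.6479 m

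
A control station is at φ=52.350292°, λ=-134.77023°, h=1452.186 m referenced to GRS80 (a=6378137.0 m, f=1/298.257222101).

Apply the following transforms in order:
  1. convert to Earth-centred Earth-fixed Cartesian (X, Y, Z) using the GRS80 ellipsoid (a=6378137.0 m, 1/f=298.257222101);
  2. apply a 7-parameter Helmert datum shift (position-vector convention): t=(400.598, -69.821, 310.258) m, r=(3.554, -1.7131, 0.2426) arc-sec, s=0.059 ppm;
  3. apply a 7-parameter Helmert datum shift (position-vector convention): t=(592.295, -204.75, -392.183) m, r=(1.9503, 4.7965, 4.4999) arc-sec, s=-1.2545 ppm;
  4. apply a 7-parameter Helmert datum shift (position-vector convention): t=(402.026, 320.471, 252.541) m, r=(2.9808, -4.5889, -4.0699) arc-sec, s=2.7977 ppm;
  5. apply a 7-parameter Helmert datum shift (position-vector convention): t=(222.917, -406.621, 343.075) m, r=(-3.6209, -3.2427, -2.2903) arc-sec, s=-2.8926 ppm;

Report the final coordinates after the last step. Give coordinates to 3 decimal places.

X=-2748714.780 m, Y=-2772799.716 m, Z=5028234.413 m

start: φ=52.350292°, λ=-134.770230°, h=1452.186 m
→ ECEF (a=6378137.000, f=1/298.257222101): X=-2750198.6795, Y=-2772345.5426, Z=5027855.8656
→ Helmert 7p (PV): X=-2749836.7411, Y=-2772505.3932, Z=5028095.8106
→ Helmert 7p (PV): X=-2749063.5875, Y=-2772814.1981, Z=5027735.0498
→ Helmert 7p (PV): X=-2748835.8198, Y=-2772519.8991, Z=5027900.4257
→ Helmert 7p (PV): X=-2748714.7802, Y=-2772799.7156, Z=5028234.4129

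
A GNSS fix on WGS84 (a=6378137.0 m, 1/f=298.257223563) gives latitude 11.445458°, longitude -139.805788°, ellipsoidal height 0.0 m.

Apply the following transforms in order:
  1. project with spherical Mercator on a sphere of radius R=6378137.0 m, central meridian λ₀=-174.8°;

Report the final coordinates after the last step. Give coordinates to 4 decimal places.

E=3895537.8606 m, N=1282661.8058 m

start: φ=11.445458°, λ=-139.805788°, h=0.000 m
→ merc (R=6378137.0, λ₀=-174.8°): E=3895537.8606, N=1282661.8058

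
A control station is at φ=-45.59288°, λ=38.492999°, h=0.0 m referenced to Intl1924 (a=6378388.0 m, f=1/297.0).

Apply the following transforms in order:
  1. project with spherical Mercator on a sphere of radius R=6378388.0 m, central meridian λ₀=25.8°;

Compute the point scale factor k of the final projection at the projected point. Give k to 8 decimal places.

start: φ=-45.592880°, λ=38.492999°, h=0.000 m
→ into merc (λ₀=25.8°): φ=-45.59288000°, λ−λ₀=12.69299900°
scale k = 1.42907748

1.42907748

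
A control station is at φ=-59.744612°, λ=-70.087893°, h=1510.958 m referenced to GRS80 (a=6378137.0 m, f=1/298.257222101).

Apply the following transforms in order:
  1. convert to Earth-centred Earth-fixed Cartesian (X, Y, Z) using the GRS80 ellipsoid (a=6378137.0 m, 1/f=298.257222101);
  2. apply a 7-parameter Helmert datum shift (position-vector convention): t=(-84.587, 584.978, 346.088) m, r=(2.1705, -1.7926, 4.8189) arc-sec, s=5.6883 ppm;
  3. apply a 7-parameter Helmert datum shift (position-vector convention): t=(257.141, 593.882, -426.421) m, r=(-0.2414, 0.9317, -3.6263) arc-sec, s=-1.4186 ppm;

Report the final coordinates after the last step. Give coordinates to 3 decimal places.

X=1097722.499 m, Y=-3028599.508 m, Z=-5487628.530 m

start: φ=-59.744612°, λ=-70.087893°, h=1510.958 m
→ ECEF (a=6378137.000, f=1/298.257222101): X=1097504.8236, Y=-3029823.0983, Z=-5487501.0093
→ Helmert 7p (PV): X=1097544.9556, Y=-3029171.9694, Z=-5487208.4803
→ Helmert 7p (PV): X=1097722.4987, Y=-3028599.5078, Z=-5487628.5296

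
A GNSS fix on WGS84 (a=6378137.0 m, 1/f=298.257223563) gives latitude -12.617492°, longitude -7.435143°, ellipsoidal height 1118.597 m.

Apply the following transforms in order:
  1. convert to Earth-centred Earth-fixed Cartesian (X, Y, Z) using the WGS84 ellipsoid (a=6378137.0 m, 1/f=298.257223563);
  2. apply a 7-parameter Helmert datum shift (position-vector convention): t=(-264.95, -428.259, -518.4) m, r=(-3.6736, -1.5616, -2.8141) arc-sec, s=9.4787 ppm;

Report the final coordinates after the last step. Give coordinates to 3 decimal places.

start: φ=-12.617492°, λ=-7.435143°, h=1118.597 m
→ ECEF (a=6378137.000, f=1/298.257223563): X=6173841.7035, Y=-805693.0149, Z=-1384386.2257
→ Helmert 7p (PV): X=6173634.7623, Y=-806237.7986, Z=-1384856.6566

X=6173634.762 m, Y=-806237.799 m, Z=-1384856.657 m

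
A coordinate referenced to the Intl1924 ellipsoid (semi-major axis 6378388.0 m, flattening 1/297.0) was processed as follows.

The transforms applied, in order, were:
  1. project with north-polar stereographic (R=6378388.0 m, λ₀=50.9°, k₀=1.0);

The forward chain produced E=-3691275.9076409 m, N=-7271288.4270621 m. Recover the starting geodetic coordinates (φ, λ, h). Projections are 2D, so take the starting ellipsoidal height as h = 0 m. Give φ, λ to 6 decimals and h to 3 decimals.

φ=24.823719°, λ=23.985333°, h=0.000 m

start: E=-3691275.9076, N=-7271288.4271 m
→ stereo⁻¹: φ=24.82371900°, λ=23.98533300°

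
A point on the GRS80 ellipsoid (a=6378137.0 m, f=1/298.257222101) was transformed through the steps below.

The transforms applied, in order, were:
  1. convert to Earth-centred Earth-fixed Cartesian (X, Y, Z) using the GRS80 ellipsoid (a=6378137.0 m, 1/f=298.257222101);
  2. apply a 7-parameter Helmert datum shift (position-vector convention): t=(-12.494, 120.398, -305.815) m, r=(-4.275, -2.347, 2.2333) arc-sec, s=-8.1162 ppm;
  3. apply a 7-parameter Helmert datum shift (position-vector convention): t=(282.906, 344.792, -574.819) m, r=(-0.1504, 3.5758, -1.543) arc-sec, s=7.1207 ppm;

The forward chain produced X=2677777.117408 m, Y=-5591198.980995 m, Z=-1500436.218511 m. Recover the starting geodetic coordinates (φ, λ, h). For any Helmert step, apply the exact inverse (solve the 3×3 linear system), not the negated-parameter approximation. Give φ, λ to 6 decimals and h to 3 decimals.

start: X=2677777.1174, Y=-5591198.9810, Z=-1500436.2185 m
→ Helmert⁻¹: X=2677542.9746, Y=-5591482.8341, Z=-1499808.3788
→ Helmert⁻¹: X=2677499.5937, Y=-5591646.5236, Z=-1499661.0916
→ geod (Bowring, a=6378137.000): φ=-13.68653700°, λ=-64.41307300°, h=1490.8700 m

φ=-13.686537°, λ=-64.413073°, h=1490.870 m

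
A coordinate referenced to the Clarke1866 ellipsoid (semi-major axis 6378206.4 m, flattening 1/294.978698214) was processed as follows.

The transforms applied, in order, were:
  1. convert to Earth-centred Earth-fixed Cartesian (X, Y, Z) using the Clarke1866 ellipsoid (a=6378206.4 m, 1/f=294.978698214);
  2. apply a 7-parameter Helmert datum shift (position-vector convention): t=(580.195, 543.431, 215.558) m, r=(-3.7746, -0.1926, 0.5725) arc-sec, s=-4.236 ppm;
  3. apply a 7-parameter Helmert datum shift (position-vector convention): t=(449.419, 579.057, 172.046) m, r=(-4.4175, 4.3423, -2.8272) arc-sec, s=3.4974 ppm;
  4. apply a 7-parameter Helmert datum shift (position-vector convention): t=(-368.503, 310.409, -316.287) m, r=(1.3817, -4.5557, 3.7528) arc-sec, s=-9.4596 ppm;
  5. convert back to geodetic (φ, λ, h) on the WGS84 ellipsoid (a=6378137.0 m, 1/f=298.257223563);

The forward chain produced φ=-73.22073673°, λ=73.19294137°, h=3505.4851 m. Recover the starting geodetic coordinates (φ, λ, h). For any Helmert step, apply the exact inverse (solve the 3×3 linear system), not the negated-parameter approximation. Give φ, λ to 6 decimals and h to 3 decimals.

start: φ=-73.220737°, λ=73.192941°, h=3505.485 m
→ ECEF (a=6378137.000, f=1/298.257223563): X=534337.7142, Y=1769024.2228, Z=-6087755.2782
→ Helmert⁻¹: X=534609.0019, Y=1768680.0402, Z=-6087520.2320
→ Helmert⁻¹: X=534261.6352, Y=1768232.4989, Z=-6087621.8700
→ Helmert⁻¹: X=533682.9230, Y=1767806.4805, Z=-6087831.3641
→ geod (Bowring, a=6378206.400): φ=-73.23373300°, λ=73.20146500°, h=3335.9420 m

φ=-73.233733°, λ=73.201465°, h=3335.942 m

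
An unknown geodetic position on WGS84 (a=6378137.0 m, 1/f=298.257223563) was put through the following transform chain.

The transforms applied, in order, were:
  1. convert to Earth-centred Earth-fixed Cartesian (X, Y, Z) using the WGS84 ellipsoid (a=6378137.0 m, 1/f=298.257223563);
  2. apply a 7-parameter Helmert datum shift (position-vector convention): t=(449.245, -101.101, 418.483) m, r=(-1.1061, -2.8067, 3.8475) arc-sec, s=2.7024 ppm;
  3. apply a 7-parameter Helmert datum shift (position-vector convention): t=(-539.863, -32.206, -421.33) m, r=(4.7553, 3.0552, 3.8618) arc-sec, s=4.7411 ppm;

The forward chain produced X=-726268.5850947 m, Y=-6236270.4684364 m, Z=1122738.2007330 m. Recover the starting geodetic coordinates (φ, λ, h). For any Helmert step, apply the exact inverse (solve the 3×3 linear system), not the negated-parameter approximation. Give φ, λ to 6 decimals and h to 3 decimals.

start: X=-726268.5851, Y=-6236270.4684, Z=1122738.2007 m
→ Helmert⁻¹: X=-725858.6764, Y=-6236169.2094, Z=1123287.2251
→ Helmert⁻¹: X=-726407.0020, Y=-6236043.7275, Z=1122842.1511
→ geod (Bowring, a=6378137.000): φ=10.20690400°, λ=-96.64416900°, h=356.5140 m

φ=10.206904°, λ=-96.644169°, h=356.514 m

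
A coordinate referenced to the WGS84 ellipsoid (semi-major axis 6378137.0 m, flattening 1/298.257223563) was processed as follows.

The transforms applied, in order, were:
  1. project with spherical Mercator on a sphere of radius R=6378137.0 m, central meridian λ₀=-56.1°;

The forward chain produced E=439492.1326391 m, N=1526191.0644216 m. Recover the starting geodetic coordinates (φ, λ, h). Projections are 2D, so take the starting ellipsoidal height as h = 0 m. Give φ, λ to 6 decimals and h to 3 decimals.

start: E=439492.1326, N=1526191.0644 m
→ merc⁻¹: φ=13.58101700°, λ=-52.15197500°

φ=13.581017°, λ=-52.151975°, h=0.000 m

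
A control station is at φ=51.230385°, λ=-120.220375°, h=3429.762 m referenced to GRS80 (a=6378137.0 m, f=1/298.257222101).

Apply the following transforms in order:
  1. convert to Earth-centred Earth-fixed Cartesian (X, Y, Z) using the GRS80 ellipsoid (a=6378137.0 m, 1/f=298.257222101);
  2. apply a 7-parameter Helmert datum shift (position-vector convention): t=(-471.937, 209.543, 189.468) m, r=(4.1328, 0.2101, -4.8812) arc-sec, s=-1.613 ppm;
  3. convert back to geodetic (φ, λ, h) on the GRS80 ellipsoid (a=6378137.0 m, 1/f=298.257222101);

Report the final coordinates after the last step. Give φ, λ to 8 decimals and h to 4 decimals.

start: φ=51.230385°, λ=-120.220375°, h=3429.762 m
→ ECEF (a=6378137.000, f=1/298.257222101): X=-2015436.7950, Y=-3460036.3304, Z=4952308.3733
→ Helmert 7p (PV): X=-2015982.3174, Y=-3459872.7378, Z=4952422.5796
→ geod (Bowring, a=6378137.000): φ=51.23009412°, λ=-120.22829788°, h=3602.2483 m

φ=51.23009412°, λ=-120.22829788°, h=3602.2483 m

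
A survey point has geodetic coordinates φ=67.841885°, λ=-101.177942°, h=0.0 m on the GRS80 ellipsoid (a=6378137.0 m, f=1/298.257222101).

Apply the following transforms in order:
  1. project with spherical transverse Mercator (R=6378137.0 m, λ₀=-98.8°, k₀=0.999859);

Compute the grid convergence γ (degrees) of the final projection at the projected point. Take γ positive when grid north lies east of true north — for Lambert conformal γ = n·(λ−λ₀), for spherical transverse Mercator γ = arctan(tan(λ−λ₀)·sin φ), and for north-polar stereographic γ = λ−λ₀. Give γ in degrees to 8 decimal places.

-2.20250262

start: φ=67.841885°, λ=-101.177942°, h=0.000 m
→ into tm (λ₀=-98.8°): φ=67.84188500°, λ−λ₀=-2.37794200°
convergence γ = -2.20250262°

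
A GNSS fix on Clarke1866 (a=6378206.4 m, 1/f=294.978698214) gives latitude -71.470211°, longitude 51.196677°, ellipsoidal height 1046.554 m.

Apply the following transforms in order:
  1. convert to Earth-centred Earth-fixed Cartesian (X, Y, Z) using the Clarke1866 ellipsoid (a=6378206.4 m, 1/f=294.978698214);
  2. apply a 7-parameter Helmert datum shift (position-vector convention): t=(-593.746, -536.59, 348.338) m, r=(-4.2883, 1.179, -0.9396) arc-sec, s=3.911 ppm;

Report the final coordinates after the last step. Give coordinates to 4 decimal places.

X=1273679.2258 m, Y=1584053.9064 m, Z=-6025684.0480 m

start: φ=-71.470211°, λ=51.196677°, h=1046.554 m
→ ECEF (a=6378206.400, f=1/294.978698214): X=1274295.2134, Y=1584715.3854, Z=-6025968.5878
→ Helmert 7p (PV): X=1273679.2258, Y=1584053.9064, Z=-6025684.0480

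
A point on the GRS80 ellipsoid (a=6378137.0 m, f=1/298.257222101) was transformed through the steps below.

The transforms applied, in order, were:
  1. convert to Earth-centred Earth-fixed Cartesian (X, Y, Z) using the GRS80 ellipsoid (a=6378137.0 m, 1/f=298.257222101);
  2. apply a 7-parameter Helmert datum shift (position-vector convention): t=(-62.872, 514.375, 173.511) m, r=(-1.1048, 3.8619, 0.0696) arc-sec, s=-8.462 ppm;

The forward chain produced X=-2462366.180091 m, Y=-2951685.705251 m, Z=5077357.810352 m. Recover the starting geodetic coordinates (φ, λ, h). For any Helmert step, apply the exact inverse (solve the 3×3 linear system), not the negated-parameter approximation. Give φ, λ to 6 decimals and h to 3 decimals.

start: X=-2462366.1801, Y=-2951685.7053, Z=5077357.8104 m
→ Helmert⁻¹: X=-2462420.2003, Y=-2952251.4255, Z=5077165.3460
→ geod (Bowring, a=6378137.000): φ=53.05224000°, λ=-129.83088200°, h=3910.5340 m

φ=53.052240°, λ=-129.830882°, h=3910.534 m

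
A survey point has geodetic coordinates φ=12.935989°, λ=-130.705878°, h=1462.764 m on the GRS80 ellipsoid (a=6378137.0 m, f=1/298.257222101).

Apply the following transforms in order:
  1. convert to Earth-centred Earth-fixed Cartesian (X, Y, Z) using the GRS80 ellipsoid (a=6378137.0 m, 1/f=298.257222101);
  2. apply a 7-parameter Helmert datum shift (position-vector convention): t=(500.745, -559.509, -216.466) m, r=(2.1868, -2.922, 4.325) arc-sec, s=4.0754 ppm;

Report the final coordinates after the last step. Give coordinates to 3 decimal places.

X=-4055146.842 m, Y=-4714898.104 m, Z=1418513.609 m

start: φ=12.935989°, λ=-130.705878°, h=1462.764 m
→ ECEF (a=6378137.000, f=1/298.257222101): X=-4055709.8076, Y=-4714219.2988, Z=1418831.7272
→ Helmert 7p (PV): X=-4055146.8418, Y=-4714898.1038, Z=1418513.6091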